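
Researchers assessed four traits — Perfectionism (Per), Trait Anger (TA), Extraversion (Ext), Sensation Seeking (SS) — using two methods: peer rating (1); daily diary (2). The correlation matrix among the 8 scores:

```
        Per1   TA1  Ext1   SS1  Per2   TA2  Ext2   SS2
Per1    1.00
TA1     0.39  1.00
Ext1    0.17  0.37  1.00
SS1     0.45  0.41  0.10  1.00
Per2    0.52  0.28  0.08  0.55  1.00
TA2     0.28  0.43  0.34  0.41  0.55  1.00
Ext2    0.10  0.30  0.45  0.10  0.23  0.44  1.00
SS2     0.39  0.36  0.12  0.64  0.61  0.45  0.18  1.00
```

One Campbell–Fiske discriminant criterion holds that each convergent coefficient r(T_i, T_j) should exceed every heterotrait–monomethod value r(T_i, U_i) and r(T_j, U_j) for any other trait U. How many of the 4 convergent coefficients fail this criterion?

2

Checking each validity diagonal entry against its comparison values:
Per (methods 1·2): 0.52 vs {0.39, 0.55, 0.17, 0.23, 0.45, 0.61} → fail.
TA (methods 1·2): 0.43 vs {0.39, 0.55, 0.37, 0.44, 0.41, 0.45} → fail.
Ext (methods 1·2): 0.45 vs {0.17, 0.23, 0.37, 0.44, 0.10, 0.18} → pass.
SS (methods 1·2): 0.64 vs {0.45, 0.61, 0.41, 0.45, 0.10, 0.18} → pass.
2 of 4 fail.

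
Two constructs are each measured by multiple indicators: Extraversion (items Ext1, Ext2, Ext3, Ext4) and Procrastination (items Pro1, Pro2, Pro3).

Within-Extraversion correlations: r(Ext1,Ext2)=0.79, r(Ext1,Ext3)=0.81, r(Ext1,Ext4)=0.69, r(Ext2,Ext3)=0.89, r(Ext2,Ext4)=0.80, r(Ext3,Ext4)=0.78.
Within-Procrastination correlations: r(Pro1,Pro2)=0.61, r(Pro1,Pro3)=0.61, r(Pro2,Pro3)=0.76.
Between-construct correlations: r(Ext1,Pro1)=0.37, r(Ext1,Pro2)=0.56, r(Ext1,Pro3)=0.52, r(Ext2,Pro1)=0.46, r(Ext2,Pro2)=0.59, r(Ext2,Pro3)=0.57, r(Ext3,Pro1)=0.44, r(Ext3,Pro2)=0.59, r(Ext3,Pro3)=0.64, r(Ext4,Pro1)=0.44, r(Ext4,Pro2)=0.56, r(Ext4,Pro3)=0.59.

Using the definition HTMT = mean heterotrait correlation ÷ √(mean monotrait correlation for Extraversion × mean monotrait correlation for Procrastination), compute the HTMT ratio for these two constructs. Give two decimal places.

0.73

Between-construct mean = 6.33/12 = 0.5275.
Mean within-Ext = 4.76/6 = 0.7933; mean within-Pro = 1.98/3 = 0.6600.
Geometric mean = √(0.7933 × 0.6600) = 0.7236.
HTMT = 0.5275 / 0.7236 = 0.73.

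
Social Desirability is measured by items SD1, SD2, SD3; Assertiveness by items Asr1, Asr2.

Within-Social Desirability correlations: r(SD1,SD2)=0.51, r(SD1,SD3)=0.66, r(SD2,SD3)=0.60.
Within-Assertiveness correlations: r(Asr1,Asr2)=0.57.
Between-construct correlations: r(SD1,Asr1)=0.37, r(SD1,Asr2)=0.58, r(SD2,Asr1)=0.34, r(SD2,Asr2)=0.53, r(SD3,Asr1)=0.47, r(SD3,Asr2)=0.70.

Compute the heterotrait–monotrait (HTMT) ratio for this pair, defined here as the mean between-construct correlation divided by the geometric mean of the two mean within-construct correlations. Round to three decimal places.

0.859

Mean between = 2.99/6 = 0.4983.
Mean within-SD = 1.77/3 = 0.5900; mean within-Asr = 0.57/1 = 0.5700.
Geometric mean = √(0.5900 × 0.5700) = 0.5799.
HTMT = 0.4983 / 0.5799 = 0.859.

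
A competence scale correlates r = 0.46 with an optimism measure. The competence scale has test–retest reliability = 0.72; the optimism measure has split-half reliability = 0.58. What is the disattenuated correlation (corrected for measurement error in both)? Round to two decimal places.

r_true = r_obs / √(r_xx · r_yy) = 0.46 / √(0.72 × 0.58) = 0.46 / √0.4176 = 0.46 / 0.6462 ≈ 0.71.

0.71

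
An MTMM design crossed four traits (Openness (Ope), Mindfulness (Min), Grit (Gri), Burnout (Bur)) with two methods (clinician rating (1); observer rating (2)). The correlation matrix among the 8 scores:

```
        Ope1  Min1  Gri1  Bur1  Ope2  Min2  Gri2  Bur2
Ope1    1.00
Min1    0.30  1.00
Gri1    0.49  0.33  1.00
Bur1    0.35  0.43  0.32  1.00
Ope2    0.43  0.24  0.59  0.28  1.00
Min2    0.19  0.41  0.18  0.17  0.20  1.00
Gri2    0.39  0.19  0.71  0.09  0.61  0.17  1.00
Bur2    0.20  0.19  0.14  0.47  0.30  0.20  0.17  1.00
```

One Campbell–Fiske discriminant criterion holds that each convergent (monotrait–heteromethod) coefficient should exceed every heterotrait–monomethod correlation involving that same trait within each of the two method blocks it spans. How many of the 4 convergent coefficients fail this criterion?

2

Convergent coefficients and their comparison sets:
Ope (methods 1·2): 0.43 vs {0.30, 0.20, 0.49, 0.61, 0.35, 0.30} → fail.
Min (methods 1·2): 0.41 vs {0.30, 0.20, 0.33, 0.17, 0.43, 0.20} → fail.
Gri (methods 1·2): 0.71 vs {0.49, 0.61, 0.33, 0.17, 0.32, 0.17} → pass.
Bur (methods 1·2): 0.47 vs {0.35, 0.30, 0.43, 0.20, 0.32, 0.17} → pass.
2 of 4 fail.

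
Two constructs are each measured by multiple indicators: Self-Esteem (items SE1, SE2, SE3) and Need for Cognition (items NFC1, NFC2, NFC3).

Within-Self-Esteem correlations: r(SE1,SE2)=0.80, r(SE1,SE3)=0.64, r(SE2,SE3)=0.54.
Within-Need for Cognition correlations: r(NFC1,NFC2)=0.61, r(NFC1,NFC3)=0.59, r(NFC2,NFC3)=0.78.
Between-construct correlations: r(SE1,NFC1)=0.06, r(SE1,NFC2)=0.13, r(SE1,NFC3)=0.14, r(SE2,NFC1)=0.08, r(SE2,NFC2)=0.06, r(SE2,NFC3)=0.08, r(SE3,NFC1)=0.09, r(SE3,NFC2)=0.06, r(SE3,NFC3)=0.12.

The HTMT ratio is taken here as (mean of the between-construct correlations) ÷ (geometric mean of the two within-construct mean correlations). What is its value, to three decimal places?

0.138

Mean between = 0.82/9 = 0.0911.
Mean within-SE = 1.98/3 = 0.6600; mean within-NFC = 1.98/3 = 0.6600.
Geometric mean = √(0.6600 × 0.6600) = 0.6600.
HTMT = 0.0911 / 0.6600 = 0.138.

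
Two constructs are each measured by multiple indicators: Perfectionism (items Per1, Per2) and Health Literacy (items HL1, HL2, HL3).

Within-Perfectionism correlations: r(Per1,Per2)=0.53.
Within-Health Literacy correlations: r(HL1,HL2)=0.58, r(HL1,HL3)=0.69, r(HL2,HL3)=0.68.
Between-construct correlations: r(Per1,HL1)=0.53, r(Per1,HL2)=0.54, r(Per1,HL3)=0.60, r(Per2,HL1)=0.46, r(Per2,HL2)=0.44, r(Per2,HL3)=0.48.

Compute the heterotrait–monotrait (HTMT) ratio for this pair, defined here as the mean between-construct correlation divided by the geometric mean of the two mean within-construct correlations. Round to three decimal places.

Between-construct mean = 3.05/6 = 0.5083.
Mean within-Per = 0.53/1 = 0.5300; mean within-HL = 1.95/3 = 0.6500.
Geometric mean = √(0.5300 × 0.6500) = 0.5869.
HTMT = 0.5083 / 0.5869 = 0.866.

0.866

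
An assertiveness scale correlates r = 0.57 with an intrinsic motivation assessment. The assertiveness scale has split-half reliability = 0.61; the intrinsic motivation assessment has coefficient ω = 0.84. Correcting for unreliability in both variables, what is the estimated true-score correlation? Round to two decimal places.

r_true = r_obs / √(r_xx · r_yy) = 0.57 / √(0.61 × 0.84) = 0.57 / √0.5124 = 0.57 / 0.7158 ≈ 0.80.

0.80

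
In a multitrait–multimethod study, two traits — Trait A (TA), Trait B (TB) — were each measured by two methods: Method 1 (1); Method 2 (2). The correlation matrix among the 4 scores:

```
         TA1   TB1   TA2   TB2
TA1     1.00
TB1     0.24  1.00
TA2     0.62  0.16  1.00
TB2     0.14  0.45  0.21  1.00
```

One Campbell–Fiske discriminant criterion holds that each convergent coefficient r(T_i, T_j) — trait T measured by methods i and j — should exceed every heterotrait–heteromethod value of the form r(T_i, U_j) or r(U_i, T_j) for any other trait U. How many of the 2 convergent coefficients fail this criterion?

0

Each convergent coefficient versus the relevant comparison correlations:
TA (methods 1·2): 0.62 vs {0.14, 0.16} → pass.
TB (methods 1·2): 0.45 vs {0.16, 0.14} → pass.
0 of 2 fail.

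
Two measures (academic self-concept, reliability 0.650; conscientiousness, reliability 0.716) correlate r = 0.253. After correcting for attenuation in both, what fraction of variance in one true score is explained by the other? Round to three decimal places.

0.138

Disattenuated r = 0.253 / √(0.650 × 0.716) = 0.253 / 0.6822 = 0.3709.
Shared true-score variance = 0.3709² = 0.1376 ≈ 0.138.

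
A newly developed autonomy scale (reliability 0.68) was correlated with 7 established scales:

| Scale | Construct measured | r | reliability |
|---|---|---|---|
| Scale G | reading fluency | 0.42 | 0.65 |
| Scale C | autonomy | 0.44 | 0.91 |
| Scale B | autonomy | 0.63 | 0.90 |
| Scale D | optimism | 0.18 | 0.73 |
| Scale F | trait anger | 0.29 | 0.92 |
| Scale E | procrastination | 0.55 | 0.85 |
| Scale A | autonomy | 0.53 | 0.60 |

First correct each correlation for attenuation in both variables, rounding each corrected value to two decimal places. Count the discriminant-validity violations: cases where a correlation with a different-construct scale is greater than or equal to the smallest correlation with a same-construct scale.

Disattenuated r (r / √(r_scale · r_new)):
  Scale G (disc): 0.42 / √(0.65·0.68) = 0.63
  Scale C (conv): 0.44 / √(0.91·0.68) = 0.56
  Scale B (conv): 0.63 / √(0.90·0.68) = 0.81
  Scale D (disc): 0.18 / √(0.73·0.68) = 0.26
  Scale F (disc): 0.29 / √(0.92·0.68) = 0.37
  Scale E (disc): 0.55 / √(0.85·0.68) = 0.72
  Scale A (conv): 0.53 / √(0.60·0.68) = 0.83
Smallest convergent = 0.56. Discriminant values: 0.63, 0.26, 0.37, 0.72; count ≥ 0.56 → 2.

2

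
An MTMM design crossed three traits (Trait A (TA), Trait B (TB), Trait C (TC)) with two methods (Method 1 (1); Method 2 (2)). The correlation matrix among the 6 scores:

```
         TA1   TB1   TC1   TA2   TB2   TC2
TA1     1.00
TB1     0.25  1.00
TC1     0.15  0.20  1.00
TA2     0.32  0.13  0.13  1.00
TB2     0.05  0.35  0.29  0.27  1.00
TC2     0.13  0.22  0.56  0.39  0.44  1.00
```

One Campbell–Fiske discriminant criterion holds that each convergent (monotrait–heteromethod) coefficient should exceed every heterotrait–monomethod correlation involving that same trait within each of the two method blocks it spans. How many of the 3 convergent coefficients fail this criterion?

Checking each validity diagonal entry against its comparison values:
TA (methods 1·2): 0.32 vs {0.25, 0.27, 0.15, 0.39} → fail.
TB (methods 1·2): 0.35 vs {0.25, 0.27, 0.20, 0.44} → fail.
TC (methods 1·2): 0.56 vs {0.15, 0.39, 0.20, 0.44} → pass.
2 of 3 fail.

2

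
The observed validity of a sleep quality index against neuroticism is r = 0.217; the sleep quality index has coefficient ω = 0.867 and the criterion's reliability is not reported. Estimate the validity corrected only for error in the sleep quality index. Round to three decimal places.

Single correction: r_c = r_obs / √r_xx = 0.217 / √0.867 = 0.217 / 0.9311 ≈ 0.233.

0.233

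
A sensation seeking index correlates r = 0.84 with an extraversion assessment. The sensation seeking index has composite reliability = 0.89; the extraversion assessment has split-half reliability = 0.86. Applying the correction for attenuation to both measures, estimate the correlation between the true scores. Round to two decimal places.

0.96

r_true = r_obs / √(r_xx · r_yy) = 0.84 / √(0.89 × 0.86) = 0.84 / √0.7654 = 0.84 / 0.8749 ≈ 0.96.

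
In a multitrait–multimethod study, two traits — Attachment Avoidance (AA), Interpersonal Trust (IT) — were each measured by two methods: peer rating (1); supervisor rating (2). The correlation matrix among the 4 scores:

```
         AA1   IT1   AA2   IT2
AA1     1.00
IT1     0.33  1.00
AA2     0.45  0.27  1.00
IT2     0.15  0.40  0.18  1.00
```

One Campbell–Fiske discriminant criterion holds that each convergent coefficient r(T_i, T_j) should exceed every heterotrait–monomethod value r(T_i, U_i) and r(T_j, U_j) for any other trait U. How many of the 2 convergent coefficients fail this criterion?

Checking each validity diagonal entry against its comparison values:
AA (methods 1·2): 0.45 vs {0.33, 0.18} → pass.
IT (methods 1·2): 0.40 vs {0.33, 0.18} → pass.
0 of 2 fail.

0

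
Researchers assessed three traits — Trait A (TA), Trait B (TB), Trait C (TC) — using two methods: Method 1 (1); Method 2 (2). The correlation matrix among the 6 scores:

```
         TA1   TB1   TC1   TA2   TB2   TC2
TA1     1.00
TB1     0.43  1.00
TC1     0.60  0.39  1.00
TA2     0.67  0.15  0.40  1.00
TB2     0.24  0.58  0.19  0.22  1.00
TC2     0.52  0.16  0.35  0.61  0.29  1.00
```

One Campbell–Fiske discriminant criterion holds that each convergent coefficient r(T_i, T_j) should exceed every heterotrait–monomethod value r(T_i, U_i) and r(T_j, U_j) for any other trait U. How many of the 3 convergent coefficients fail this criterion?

1

Checking each validity diagonal entry against its comparison values:
TA (methods 1·2): 0.67 vs {0.43, 0.22, 0.60, 0.61} → pass.
TB (methods 1·2): 0.58 vs {0.43, 0.22, 0.39, 0.29} → pass.
TC (methods 1·2): 0.35 vs {0.60, 0.61, 0.39, 0.29} → fail.
1 of 3 fail.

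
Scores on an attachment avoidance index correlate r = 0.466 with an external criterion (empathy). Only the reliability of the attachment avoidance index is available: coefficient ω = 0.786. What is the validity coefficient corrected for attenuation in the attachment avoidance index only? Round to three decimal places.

0.526

Single correction: r_c = r_obs / √r_xx = 0.466 / √0.786 = 0.466 / 0.8866 ≈ 0.526.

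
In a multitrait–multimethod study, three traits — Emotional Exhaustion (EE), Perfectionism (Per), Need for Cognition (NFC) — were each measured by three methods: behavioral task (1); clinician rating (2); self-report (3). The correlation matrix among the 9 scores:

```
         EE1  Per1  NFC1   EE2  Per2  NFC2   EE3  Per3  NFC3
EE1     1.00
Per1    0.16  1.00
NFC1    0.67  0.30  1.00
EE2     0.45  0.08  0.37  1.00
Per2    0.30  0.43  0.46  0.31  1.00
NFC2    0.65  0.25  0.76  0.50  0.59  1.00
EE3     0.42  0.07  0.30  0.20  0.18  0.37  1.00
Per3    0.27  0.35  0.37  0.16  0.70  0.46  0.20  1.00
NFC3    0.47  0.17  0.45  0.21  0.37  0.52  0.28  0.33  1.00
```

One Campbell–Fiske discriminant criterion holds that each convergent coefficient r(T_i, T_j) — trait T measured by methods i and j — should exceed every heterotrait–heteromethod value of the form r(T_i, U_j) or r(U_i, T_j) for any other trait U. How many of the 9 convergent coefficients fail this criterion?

Each convergent coefficient versus the relevant comparison correlations:
EE (methods 1·2): 0.45 vs {0.30, 0.08, 0.65, 0.37} → fail.
EE (methods 1·3): 0.42 vs {0.27, 0.07, 0.47, 0.30} → fail.
EE (methods 2·3): 0.20 vs {0.16, 0.18, 0.21, 0.37} → fail.
Per (methods 1·2): 0.43 vs {0.08, 0.30, 0.25, 0.46} → fail.
Per (methods 1·3): 0.35 vs {0.07, 0.27, 0.17, 0.37} → fail.
Per (methods 2·3): 0.70 vs {0.18, 0.16, 0.37, 0.46} → pass.
NFC (methods 1·2): 0.76 vs {0.37, 0.65, 0.46, 0.25} → pass.
NFC (methods 1·3): 0.45 vs {0.30, 0.47, 0.37, 0.17} → fail.
NFC (methods 2·3): 0.52 vs {0.37, 0.21, 0.46, 0.37} → pass.
6 of 9 fail.

6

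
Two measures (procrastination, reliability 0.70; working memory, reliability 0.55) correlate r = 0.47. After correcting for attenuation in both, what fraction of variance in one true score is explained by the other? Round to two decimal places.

Disattenuated r = 0.47 / √(0.70 × 0.55) = 0.47 / 0.6205 = 0.7575.
Shared true-score variance = 0.7575² = 0.5738 ≈ 0.57.

0.57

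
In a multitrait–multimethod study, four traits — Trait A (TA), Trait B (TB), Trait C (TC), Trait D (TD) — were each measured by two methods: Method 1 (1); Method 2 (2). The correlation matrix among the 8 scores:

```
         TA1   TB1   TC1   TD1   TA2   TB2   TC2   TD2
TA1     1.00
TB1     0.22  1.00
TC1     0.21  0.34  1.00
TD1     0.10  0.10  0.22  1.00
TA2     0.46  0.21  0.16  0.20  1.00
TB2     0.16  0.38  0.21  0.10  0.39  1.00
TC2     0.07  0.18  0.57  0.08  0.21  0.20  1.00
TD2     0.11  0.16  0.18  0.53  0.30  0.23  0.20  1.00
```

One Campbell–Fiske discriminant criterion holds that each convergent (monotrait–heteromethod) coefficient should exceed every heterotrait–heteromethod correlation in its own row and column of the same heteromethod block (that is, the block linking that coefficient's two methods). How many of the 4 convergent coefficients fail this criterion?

0

Convergent coefficients and their comparison sets:
TA (methods 1·2): 0.46 vs {0.16, 0.21, 0.07, 0.16, 0.11, 0.20} → pass.
TB (methods 1·2): 0.38 vs {0.21, 0.16, 0.18, 0.21, 0.16, 0.10} → pass.
TC (methods 1·2): 0.57 vs {0.16, 0.07, 0.21, 0.18, 0.18, 0.08} → pass.
TD (methods 1·2): 0.53 vs {0.20, 0.11, 0.10, 0.16, 0.08, 0.18} → pass.
0 of 4 fail.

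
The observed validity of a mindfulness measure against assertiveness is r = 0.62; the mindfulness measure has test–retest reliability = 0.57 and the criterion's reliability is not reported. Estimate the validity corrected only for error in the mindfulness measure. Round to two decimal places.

0.82

Single correction: r_c = r_obs / √r_xx = 0.62 / √0.57 = 0.62 / 0.7550 ≈ 0.82.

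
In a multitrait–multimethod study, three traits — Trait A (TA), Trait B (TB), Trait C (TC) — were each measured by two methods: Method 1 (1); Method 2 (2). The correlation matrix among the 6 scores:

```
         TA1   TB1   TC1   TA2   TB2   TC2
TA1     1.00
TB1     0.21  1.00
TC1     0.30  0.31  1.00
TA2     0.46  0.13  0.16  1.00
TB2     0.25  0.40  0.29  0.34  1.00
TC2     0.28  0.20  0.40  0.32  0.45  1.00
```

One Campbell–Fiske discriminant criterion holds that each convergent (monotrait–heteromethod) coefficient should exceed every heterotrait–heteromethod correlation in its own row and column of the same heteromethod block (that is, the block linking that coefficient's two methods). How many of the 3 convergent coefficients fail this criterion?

Convergent coefficients and their comparison sets:
TA (methods 1·2): 0.46 vs {0.25, 0.13, 0.28, 0.16} → pass.
TB (methods 1·2): 0.40 vs {0.13, 0.25, 0.20, 0.29} → pass.
TC (methods 1·2): 0.40 vs {0.16, 0.28, 0.29, 0.20} → pass.
0 of 3 fail.

0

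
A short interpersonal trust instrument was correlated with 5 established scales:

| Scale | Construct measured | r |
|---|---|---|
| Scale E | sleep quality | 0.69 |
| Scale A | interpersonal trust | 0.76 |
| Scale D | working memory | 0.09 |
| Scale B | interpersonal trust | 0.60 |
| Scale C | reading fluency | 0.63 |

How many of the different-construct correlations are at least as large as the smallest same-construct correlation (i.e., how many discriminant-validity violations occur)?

2

Convergent (same construct = interpersonal trust): Scale A, Scale B.
Smallest convergent = 0.60. Discriminant values: 0.69, 0.09, 0.63; count ≥ 0.60 → 2.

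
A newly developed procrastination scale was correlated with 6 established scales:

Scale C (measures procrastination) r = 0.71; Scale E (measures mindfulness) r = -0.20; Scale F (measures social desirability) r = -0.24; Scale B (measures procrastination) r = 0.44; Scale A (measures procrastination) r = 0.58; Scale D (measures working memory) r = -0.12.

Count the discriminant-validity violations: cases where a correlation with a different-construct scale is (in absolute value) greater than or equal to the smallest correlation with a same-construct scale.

Convergent (same construct = procrastination): Scale C, Scale B, Scale A.
Smallest convergent = 0.44. Discriminant |r|: 0.20, 0.24, 0.12; count ≥ 0.44 → 0.

0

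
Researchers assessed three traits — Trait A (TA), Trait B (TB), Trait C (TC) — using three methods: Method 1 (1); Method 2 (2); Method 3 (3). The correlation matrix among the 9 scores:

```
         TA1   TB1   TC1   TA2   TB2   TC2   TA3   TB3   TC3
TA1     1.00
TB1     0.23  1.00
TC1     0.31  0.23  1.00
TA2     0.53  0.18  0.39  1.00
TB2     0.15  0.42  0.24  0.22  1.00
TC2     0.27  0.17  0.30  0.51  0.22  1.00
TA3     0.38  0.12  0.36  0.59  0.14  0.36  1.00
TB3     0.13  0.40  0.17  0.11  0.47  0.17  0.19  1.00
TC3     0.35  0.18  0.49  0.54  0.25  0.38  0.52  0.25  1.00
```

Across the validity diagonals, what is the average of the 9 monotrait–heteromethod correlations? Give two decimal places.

0.44

Convergent values: 0.53, 0.38, 0.59, 0.42, 0.40, 0.47, 0.30, 0.49, 0.38; mean = 3.96/9 = 0.44.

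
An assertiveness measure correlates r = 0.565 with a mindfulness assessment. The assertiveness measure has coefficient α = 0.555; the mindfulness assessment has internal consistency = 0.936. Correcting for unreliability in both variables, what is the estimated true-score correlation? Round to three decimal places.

0.784

r_true = r_obs / √(r_xx · r_yy) = 0.565 / √(0.555 × 0.936) = 0.565 / √0.519480 = 0.565 / 0.7207 ≈ 0.784.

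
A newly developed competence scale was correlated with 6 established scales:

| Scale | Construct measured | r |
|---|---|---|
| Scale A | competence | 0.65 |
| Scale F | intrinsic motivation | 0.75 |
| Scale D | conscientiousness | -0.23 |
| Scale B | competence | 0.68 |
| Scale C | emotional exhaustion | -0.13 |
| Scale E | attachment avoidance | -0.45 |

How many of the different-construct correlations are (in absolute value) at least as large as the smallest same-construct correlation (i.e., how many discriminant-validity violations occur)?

Convergent (same construct = competence): Scale A, Scale B.
Smallest convergent = 0.65. Discriminant |r|: 0.75, 0.23, 0.13, 0.45; count ≥ 0.65 → 1.

1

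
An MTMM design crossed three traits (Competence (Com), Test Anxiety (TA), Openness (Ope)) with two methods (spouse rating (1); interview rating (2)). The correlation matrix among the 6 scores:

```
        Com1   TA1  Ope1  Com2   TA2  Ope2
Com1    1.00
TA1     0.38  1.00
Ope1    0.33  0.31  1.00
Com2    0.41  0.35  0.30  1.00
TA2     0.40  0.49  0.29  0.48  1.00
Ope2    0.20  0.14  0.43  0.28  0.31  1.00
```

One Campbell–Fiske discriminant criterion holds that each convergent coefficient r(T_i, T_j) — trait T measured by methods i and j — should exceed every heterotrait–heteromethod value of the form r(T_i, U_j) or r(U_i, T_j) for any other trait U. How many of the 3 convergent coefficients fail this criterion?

0

Each convergent coefficient versus the relevant comparison correlations:
Com (methods 1·2): 0.41 vs {0.40, 0.35, 0.20, 0.30} → pass.
TA (methods 1·2): 0.49 vs {0.35, 0.40, 0.14, 0.29} → pass.
Ope (methods 1·2): 0.43 vs {0.30, 0.20, 0.29, 0.14} → pass.
0 of 3 fail.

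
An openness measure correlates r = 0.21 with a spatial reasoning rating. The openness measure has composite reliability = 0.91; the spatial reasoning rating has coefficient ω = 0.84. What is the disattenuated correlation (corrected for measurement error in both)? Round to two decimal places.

0.24

r_true = r_obs / √(r_xx · r_yy) = 0.21 / √(0.91 × 0.84) = 0.21 / √0.7644 = 0.21 / 0.8743 ≈ 0.24.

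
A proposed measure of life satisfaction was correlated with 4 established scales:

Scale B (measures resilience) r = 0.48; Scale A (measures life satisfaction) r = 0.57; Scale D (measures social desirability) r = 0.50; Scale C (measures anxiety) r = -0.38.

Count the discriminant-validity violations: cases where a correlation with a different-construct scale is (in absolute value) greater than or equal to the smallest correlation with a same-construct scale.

0

Convergent (same construct = life satisfaction): Scale A.
Smallest convergent = 0.57. Discriminant |r|: 0.48, 0.50, 0.38; count ≥ 0.57 → 0.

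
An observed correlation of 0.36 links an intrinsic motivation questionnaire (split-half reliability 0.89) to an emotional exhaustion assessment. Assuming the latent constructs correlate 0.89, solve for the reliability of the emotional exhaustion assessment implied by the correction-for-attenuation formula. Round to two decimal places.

r_true = r_obs / √(r_xx · r_yy) ⇒ 0.89 = 0.36 / √(0.89 · r_yy).
√(0.89 · r_yy) = 0.36 / 0.89 = 0.4045; 0.89 · r_yy = 0.1636; r_yy = 0.1636 / 0.89 ≈ 0.18.

0.18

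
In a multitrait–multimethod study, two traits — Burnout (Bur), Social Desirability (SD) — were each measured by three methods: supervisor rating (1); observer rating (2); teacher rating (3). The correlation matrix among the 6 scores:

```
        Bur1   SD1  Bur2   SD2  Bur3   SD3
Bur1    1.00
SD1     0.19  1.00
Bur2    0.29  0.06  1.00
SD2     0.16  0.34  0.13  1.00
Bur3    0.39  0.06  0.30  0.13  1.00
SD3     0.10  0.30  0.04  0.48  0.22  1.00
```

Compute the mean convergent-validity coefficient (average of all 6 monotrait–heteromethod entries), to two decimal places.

Convergent values: 0.29, 0.39, 0.30, 0.34, 0.30, 0.48; mean = 2.10/6 = 0.35.

0.35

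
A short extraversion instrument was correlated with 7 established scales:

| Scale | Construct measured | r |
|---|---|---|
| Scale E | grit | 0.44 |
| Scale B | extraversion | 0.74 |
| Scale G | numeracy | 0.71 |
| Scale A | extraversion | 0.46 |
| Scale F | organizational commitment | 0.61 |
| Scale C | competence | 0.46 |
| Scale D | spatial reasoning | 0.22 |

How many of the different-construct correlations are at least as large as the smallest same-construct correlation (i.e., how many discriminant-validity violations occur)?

Convergent (same construct = extraversion): Scale B, Scale A.
Smallest convergent = 0.46. Discriminant values: 0.44, 0.71, 0.61, 0.46, 0.22; count ≥ 0.46 → 3.

3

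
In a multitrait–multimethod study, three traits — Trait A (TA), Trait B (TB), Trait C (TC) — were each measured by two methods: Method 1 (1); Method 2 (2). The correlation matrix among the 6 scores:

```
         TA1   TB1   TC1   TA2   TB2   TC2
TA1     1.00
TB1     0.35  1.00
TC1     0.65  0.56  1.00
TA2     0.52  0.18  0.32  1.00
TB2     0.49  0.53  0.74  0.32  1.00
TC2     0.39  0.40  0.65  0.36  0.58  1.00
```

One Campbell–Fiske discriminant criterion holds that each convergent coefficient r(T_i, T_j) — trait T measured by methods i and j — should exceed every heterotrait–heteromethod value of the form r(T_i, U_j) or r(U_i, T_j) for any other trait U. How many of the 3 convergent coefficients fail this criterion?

Convergent coefficients and their comparison sets:
TA (methods 1·2): 0.52 vs {0.49, 0.18, 0.39, 0.32} → pass.
TB (methods 1·2): 0.53 vs {0.18, 0.49, 0.40, 0.74} → fail.
TC (methods 1·2): 0.65 vs {0.32, 0.39, 0.74, 0.40} → fail.
2 of 3 fail.

2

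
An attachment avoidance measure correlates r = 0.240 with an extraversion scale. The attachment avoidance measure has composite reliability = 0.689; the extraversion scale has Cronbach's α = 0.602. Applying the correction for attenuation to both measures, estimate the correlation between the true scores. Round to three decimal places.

0.373

r_true = r_obs / √(r_xx · r_yy) = 0.240 / √(0.689 × 0.602) = 0.240 / √0.414778 = 0.240 / 0.6440 ≈ 0.373.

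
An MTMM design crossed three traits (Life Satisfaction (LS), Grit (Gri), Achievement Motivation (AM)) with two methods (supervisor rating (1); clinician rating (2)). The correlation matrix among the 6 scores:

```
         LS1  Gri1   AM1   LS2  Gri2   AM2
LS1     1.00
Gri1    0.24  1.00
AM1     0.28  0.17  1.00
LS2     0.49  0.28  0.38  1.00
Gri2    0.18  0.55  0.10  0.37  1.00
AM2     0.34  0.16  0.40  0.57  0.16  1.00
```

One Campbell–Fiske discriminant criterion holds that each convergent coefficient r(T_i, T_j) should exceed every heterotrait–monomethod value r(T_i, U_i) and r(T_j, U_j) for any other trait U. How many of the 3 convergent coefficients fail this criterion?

2

Checking each validity diagonal entry against its comparison values:
LS (methods 1·2): 0.49 vs {0.24, 0.37, 0.28, 0.57} → fail.
Gri (methods 1·2): 0.55 vs {0.24, 0.37, 0.17, 0.16} → pass.
AM (methods 1·2): 0.40 vs {0.28, 0.57, 0.17, 0.16} → fail.
2 of 3 fail.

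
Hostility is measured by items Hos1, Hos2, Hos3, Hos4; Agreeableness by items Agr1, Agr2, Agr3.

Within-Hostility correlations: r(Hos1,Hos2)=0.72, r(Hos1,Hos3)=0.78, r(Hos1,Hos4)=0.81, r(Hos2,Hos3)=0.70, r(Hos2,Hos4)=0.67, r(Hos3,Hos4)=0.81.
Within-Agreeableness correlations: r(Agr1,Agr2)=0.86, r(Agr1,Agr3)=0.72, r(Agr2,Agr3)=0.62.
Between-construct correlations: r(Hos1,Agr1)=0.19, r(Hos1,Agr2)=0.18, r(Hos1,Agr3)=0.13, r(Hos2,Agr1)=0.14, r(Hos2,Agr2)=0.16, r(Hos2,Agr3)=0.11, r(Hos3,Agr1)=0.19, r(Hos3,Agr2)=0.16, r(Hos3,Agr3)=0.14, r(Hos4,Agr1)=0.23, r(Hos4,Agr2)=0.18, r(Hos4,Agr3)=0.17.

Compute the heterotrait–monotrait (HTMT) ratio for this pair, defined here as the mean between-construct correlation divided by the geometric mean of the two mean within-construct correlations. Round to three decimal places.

0.223

Mean heterotrait r = 1.98/12 = 0.1650.
Mean within-Hos = 4.49/6 = 0.7483; mean within-Agr = 2.20/3 = 0.7333.
Geometric mean = √(0.7483 × 0.7333) = 0.7408.
HTMT = 0.1650 / 0.7408 = 0.223.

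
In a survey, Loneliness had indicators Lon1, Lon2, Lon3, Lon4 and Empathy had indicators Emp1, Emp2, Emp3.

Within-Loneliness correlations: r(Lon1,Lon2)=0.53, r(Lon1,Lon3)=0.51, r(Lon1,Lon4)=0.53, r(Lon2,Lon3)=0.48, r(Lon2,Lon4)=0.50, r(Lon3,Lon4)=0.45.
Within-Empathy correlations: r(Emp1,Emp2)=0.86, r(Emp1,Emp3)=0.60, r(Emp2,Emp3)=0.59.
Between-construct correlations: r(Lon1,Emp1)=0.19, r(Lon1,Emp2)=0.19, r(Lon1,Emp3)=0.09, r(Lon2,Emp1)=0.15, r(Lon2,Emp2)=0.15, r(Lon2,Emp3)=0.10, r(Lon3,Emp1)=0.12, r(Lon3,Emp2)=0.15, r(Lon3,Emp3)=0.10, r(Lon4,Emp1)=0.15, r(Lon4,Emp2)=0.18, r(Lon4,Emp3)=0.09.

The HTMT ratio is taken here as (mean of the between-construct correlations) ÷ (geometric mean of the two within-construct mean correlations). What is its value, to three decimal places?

0.237

Mean heterotrait r = 1.66/12 = 0.1383.
Mean within-Lon = 3.00/6 = 0.5000; mean within-Emp = 2.05/3 = 0.6833.
Geometric mean = √(0.5000 × 0.6833) = 0.5845.
HTMT = 0.1383 / 0.5845 = 0.237.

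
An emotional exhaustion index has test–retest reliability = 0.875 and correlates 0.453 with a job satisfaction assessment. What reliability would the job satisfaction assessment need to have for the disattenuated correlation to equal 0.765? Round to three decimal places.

r_true = r_obs / √(r_xx · r_yy) ⇒ 0.765 = 0.453 / √(0.875 · r_yy).
√(0.875 · r_yy) = 0.453 / 0.765 = 0.5922; 0.875 · r_yy = 0.3507; r_yy = 0.3507 / 0.875 ≈ 0.401.

0.401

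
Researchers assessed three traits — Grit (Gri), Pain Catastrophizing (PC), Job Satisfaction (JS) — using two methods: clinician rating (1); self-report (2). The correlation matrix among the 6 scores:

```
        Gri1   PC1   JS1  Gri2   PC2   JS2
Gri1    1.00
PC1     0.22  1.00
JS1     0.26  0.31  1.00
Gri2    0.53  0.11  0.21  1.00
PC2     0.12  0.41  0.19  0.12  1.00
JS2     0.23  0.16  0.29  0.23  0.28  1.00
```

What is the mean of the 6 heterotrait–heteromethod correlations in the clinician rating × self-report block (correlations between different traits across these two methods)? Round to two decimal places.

0.17

HTHM values (method 1 × method 2): 0.12, 0.23, 0.11, 0.16, 0.21, 0.19; mean = 1.02/6 = 0.17.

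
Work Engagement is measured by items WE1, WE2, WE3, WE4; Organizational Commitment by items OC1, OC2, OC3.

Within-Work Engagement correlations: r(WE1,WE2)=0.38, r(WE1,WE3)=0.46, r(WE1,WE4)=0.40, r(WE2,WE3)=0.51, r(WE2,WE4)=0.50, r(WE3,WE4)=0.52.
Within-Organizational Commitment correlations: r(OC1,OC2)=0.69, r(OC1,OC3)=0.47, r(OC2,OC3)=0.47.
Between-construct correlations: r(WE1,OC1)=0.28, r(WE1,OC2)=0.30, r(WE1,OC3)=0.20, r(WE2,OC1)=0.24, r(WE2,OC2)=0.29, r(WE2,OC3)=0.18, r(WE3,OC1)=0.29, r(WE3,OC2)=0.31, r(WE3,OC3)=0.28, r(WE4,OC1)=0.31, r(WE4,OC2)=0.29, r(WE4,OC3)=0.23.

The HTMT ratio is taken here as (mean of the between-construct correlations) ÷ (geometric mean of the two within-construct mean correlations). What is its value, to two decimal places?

0.53

Between-construct mean = 3.20/12 = 0.2667.
Mean within-WE = 2.77/6 = 0.4617; mean within-OC = 1.63/3 = 0.5433.
Geometric mean = √(0.4617 × 0.5433) = 0.5008.
HTMT = 0.2667 / 0.5008 = 0.53.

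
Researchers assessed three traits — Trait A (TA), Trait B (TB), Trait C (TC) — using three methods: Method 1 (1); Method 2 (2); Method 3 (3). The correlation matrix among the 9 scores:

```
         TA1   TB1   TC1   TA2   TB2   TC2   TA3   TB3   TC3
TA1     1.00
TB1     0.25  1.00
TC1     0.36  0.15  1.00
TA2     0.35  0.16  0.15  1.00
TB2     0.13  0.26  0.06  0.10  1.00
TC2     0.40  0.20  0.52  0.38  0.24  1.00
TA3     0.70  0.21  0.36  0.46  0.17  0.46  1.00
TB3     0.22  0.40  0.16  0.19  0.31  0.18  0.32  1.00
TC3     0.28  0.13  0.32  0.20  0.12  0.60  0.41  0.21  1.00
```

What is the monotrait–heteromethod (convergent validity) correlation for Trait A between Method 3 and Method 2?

Same trait (TA), different methods: r(TA3, TA2) = 0.46.

0.46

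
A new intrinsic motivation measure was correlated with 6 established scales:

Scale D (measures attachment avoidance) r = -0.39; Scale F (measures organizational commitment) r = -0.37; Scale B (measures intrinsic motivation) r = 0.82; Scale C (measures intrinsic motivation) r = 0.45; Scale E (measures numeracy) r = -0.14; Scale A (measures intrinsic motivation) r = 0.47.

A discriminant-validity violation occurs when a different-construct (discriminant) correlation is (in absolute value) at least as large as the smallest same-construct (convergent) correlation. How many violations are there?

Convergent (same construct = intrinsic motivation): Scale B, Scale C, Scale A.
Smallest convergent = 0.45. Discriminant |r|: 0.39, 0.37, 0.14; count ≥ 0.45 → 0.

0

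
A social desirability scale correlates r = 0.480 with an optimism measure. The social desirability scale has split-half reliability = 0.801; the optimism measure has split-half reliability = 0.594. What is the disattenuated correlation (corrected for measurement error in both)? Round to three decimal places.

0.696

r_true = r_obs / √(r_xx · r_yy) = 0.480 / √(0.801 × 0.594) = 0.480 / √0.475794 = 0.480 / 0.6898 ≈ 0.696.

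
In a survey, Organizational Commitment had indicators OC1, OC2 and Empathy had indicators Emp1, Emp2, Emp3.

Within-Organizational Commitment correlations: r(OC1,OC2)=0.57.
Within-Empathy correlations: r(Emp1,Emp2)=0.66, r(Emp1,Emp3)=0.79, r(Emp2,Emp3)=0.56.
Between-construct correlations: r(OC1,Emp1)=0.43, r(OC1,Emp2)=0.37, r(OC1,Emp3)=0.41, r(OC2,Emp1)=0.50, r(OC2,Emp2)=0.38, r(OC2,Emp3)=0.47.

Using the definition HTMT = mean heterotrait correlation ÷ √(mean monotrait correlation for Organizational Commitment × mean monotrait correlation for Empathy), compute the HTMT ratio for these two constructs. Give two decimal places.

Mean heterotrait r = 2.56/6 = 0.4267.
Mean within-OC = 0.57/1 = 0.5700; mean within-Emp = 2.01/3 = 0.6700.
Geometric mean = √(0.5700 × 0.6700) = 0.6180.
HTMT = 0.4267 / 0.6180 = 0.69.

0.69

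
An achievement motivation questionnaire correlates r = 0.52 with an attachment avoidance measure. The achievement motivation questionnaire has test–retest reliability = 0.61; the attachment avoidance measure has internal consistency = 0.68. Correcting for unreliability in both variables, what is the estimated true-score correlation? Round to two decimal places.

0.81

r_true = r_obs / √(r_xx · r_yy) = 0.52 / √(0.61 × 0.68) = 0.52 / √0.4148 = 0.52 / 0.6440 ≈ 0.81.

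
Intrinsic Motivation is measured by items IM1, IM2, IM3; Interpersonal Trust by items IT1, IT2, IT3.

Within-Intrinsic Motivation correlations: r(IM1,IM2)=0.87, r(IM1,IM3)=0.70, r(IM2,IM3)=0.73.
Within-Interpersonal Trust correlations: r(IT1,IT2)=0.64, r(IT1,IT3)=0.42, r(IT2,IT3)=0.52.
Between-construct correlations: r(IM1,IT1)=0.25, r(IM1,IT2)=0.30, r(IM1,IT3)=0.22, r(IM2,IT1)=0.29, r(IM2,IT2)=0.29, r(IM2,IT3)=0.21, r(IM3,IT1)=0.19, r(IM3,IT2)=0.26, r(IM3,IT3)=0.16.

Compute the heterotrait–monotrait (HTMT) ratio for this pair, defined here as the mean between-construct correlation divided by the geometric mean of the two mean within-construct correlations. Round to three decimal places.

0.379

Between-construct mean = 2.17/9 = 0.2411.
Mean within-IM = 2.30/3 = 0.7667; mean within-IT = 1.58/3 = 0.5267.
Geometric mean = √(0.7667 × 0.5267) = 0.6355.
HTMT = 0.2411 / 0.6355 = 0.379.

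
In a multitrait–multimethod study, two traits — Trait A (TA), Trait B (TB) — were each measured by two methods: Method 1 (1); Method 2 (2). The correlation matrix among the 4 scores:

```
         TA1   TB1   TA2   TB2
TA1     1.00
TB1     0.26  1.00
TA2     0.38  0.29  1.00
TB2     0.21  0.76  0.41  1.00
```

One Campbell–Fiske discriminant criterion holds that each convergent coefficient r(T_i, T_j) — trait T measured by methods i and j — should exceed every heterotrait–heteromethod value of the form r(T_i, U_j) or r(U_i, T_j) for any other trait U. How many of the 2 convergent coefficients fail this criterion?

0

Convergent coefficients and their comparison sets:
TA (methods 1·2): 0.38 vs {0.21, 0.29} → pass.
TB (methods 1·2): 0.76 vs {0.29, 0.21} → pass.
0 of 2 fail.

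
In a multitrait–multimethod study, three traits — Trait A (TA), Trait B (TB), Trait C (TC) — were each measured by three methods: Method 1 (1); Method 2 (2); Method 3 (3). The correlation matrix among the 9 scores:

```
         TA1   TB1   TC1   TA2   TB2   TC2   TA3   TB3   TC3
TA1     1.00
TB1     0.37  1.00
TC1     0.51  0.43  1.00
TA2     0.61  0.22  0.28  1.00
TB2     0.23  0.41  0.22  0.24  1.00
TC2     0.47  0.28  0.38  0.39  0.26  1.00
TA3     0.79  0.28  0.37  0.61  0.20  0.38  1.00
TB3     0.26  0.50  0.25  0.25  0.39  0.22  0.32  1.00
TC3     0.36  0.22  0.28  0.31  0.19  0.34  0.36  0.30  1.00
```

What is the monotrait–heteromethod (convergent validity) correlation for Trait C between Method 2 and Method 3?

Same trait (TC), different methods: r(TC2, TC3) = 0.34.

0.34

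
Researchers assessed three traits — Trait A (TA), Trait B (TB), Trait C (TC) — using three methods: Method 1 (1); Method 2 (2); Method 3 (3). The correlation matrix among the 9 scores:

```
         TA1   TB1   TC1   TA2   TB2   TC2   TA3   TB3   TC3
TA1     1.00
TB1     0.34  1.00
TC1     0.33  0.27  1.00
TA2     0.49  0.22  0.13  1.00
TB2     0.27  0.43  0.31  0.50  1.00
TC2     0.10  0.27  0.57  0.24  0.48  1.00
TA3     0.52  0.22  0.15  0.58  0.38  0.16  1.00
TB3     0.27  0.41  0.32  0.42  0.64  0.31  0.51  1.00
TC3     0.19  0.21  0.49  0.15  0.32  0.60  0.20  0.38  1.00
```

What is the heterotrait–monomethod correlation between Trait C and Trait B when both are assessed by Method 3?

Different traits, same method: r(TC3, TB3) = 0.38.

0.38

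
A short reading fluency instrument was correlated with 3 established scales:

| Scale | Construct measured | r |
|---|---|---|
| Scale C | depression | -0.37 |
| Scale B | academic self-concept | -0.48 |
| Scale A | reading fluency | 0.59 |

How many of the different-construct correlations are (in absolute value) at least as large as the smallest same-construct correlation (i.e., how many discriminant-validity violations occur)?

0

Convergent (same construct = reading fluency): Scale A.
Smallest convergent = 0.59. Discriminant |r|: 0.37, 0.48; count ≥ 0.59 → 0.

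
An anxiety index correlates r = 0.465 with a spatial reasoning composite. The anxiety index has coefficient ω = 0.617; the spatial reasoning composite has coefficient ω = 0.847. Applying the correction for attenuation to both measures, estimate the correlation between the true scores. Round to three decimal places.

0.643

r_true = r_obs / √(r_xx · r_yy) = 0.465 / √(0.617 × 0.847) = 0.465 / √0.522599 = 0.465 / 0.7229 ≈ 0.643.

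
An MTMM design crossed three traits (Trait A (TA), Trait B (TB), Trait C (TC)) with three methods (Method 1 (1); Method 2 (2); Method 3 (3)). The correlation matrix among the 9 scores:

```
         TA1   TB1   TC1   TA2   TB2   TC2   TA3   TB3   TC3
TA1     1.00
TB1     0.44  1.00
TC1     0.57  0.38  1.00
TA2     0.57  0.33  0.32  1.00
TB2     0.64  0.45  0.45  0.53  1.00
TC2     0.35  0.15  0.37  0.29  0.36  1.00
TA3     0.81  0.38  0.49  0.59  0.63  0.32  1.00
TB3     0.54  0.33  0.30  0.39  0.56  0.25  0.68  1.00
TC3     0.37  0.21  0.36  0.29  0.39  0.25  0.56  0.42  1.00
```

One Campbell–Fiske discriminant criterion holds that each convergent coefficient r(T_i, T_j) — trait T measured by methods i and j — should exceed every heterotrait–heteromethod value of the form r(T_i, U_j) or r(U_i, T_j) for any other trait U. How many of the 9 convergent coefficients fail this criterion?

8

Each convergent coefficient versus the relevant comparison correlations:
TA (methods 1·2): 0.57 vs {0.64, 0.33, 0.35, 0.32} → fail.
TA (methods 1·3): 0.81 vs {0.54, 0.38, 0.37, 0.49} → pass.
TA (methods 2·3): 0.59 vs {0.39, 0.63, 0.29, 0.32} → fail.
TB (methods 1·2): 0.45 vs {0.33, 0.64, 0.15, 0.45} → fail.
TB (methods 1·3): 0.33 vs {0.38, 0.54, 0.21, 0.30} → fail.
TB (methods 2·3): 0.56 vs {0.63, 0.39, 0.39, 0.25} → fail.
TC (methods 1·2): 0.37 vs {0.32, 0.35, 0.45, 0.15} → fail.
TC (methods 1·3): 0.36 vs {0.49, 0.37, 0.30, 0.21} → fail.
TC (methods 2·3): 0.25 vs {0.32, 0.29, 0.25, 0.39} → fail.
8 of 9 fail.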